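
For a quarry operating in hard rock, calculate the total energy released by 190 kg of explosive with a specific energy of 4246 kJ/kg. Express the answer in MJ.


Energy = mass * specific_energy / 1000
= 190 * 4246 / 1000
= 806740 / 1000
= 806.74 MJ

806.74 MJ


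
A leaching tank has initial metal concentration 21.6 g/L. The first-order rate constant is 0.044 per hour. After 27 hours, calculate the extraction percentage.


Compute the exponent:
-k * t = -0.044 * 27 = -1.188
Remaining concentration:
C = 21.6 * exp(-1.188)
= 21.6 * 0.3048303154
= 6.584334814 g/L
Extracted = 21.6 - 6.584334814 = 15.01566519 g/L
Extraction % = 15.01566519 / 21.6 * 100
= 69.517%

69.517%


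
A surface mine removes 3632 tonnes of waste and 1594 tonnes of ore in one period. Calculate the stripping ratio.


2.2785

Stripping ratio = waste tonnage / ore tonnage
= 3632 / 1594
= 2.2785


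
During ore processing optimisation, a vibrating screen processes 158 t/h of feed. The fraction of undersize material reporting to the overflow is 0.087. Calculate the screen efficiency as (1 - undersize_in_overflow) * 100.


91.3%

Screen efficiency = (1 - fraction of undersize in overflow) * 100
= (1 - 0.087) * 100
= 0.913 * 100
= 91.3%


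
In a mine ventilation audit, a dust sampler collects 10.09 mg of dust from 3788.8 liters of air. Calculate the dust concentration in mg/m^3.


Convert liters to m^3: 1 m^3 = 1000 L
Concentration = mass / volume * 1000
= 10.09 / 3788.8 * 1000
= 0.002663112331 * 1000
= 2.6631 mg/m^3

2.6631 mg/m^3


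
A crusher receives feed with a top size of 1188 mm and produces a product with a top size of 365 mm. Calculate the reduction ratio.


Reduction ratio = feed size / product size
= 1188 / 365
= 3.2548

3.2548


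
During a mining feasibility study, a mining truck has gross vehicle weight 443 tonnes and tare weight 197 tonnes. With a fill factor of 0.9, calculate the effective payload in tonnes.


221.4 tonnes

Maximum payload = gross - tare
= 443 - 197 = 246 tonnes
Effective payload = max payload * fill factor
= 246 * 0.9
= 221.4 tonnes


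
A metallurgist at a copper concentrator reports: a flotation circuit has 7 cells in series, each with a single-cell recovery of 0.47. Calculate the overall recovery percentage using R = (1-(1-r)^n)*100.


Complement of single-cell recovery:
1 - r = 1 - 0.47 = 0.53
Raise to power n:
(1 - r)^7 = 0.53^7 = 0.0117471114
Overall recovery:
R = (1 - 0.0117471114) * 100
= 98.8253%

98.8253%


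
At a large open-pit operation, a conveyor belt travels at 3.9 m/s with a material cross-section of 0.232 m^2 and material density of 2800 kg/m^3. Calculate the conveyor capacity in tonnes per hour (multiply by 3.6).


9120.384 t/h

Volumetric flow = speed * area
= 3.9 * 0.232 = 0.9048 m^3/s
Mass flow = volumetric * density
= 0.9048 * 2800 = 2533.44 kg/s
Convert to t/h: multiply by 3.6
Capacity = 2533.44 * 3.6
= 9120.384 t/h


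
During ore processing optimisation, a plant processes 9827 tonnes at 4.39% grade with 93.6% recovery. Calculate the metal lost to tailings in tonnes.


27.6099 tonnes

Total metal in feed:
= 9827 * 4.39 / 100 = 431.4053 tonnes
Metal recovered:
= 431.4053 * 93.6 / 100 = 403.7953608 tonnes
Metal lost to tailings:
= 431.4053 - 403.7953608
= 27.6099 tonnes


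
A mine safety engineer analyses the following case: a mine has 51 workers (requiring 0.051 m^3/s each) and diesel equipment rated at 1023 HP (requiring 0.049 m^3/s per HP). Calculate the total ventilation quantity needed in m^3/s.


52.728 m^3/s

Airflow for workers:
Q_people = 51 * 0.051 = 2.601 m^3/s
Airflow for diesel equipment:
Q_diesel = 1023 * 0.049 = 50.127 m^3/s
Total ventilation:
Q_total = 2.601 + 50.127
= 52.728 m^3/s


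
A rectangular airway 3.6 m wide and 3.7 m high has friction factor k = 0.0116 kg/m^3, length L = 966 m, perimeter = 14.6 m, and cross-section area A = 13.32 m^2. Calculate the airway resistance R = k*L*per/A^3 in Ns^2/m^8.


0.0692 Ns^2/m^8

Compute the numerator:
k * L * per = 0.0116 * 966 * 14.6
= 163.60176
Compute the denominator:
A^3 = 13.32^3 = 2363.266368
Resistance:
R = 163.60176 / 2363.266368
= 0.0692 Ns^2/m^8


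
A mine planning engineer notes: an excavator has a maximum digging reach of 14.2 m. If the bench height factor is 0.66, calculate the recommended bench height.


9.372 m

Bench height = reach * factor
= 14.2 * 0.66
= 9.372 m


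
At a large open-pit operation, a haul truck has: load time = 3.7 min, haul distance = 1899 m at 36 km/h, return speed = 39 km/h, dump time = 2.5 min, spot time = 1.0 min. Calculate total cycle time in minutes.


Convert haul speed to m/min: 36 * 1000/60 = 600 m/min
Haul time = 1899 / 600 = 3.165 min
Convert return speed to m/min: 39 * 1000/60 = 650 m/min
Return time = 1899 / 650 = 2.921538462 min
Total cycle time:
= 3.7 + 3.165 + 2.5 + 2.921538462 + 1.0
= 13.2865 min

13.2865 min


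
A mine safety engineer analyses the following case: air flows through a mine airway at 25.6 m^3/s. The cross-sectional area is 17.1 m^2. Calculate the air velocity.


1.4971 m/s

Velocity = flow rate / cross-sectional area
= 25.6 / 17.1
= 1.4971 m/s


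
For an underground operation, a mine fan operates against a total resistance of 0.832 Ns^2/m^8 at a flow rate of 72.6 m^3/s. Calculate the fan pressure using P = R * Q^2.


4385.2723 Pa

Compute Q^2:
Q^2 = 72.6^2 = 5270.76
Compute pressure:
P = R * Q^2 = 0.832 * 5270.76
= 4385.2723 Pa


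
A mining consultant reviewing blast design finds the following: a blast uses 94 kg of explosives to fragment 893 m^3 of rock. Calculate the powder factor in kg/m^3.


Powder factor = explosive mass / rock volume
= 94 / 893
= 0.1053 kg/m^3

0.1053 kg/m^3


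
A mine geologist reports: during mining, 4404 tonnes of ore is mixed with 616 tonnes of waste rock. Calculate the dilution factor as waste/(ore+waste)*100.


12.2709%

Total material = ore + waste
= 4404 + 616 = 5020 tonnes
Dilution = waste / total * 100
= 616 / 5020 * 100
= 0.1227091633 * 100
= 12.2709%


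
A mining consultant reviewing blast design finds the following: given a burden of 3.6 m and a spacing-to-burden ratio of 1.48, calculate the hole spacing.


Spacing = burden * ratio
= 3.6 * 1.48
= 5.328 m

5.328 m


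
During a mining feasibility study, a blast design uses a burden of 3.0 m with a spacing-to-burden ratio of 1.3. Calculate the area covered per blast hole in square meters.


11.7 m^2

First, find the spacing:
Spacing = burden * ratio = 3.0 * 1.3
= 3.9 m
Then, calculate the area:
Area = burden * spacing = 3.0 * 3.9
= 11.7 m^2


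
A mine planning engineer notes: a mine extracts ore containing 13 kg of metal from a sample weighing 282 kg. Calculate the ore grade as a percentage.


Ore grade = (metal mass / ore mass) * 100
= (13 / 282) * 100
= 0.04609929078 * 100
= 4.6099%

4.6099%


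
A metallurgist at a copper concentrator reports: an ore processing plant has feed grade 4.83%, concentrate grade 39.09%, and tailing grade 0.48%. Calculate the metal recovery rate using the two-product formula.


91.1818%

Using the two-product formula:
R = 100 * c * (f - t) / (f * (c - t))
Numerator = 100 * 39.09 * (4.83 - 0.48)
= 100 * 39.09 * 4.35
= 17004.15
Denominator = 4.83 * (39.09 - 0.48)
= 4.83 * 38.61
= 186.4863
R = 17004.15 / 186.4863
= 91.1818%


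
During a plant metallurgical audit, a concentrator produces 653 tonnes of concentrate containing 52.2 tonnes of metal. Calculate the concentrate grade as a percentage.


7.9939%

Grade = (metal in concentrate / concentrate mass) * 100
= (52.2 / 653) * 100
= 0.07993874426 * 100
= 7.9939%


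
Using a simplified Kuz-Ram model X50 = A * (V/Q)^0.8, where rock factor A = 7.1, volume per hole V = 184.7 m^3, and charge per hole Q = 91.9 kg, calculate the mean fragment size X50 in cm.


Compute V/Q:
V/Q = 184.7 / 91.9 = 2.009793254
Raise to the power 0.8:
(V/Q)^0.8 = 2.009793254^0.8 = 1.747918211
Multiply by A:
X50 = 7.1 * 1.747918211
= 12.4102 cm

12.4102 cm


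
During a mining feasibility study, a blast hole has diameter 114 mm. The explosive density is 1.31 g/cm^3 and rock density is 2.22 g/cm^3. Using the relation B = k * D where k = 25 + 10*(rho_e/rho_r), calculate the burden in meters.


First, compute k:
rho_e / rho_r = 1.31 / 2.22 = 0.5900900901
k = 25 + 10 * 0.5900900901 = 30.9009009
Then, compute burden:
B = k * D / 1000 = 30.9009009 * 114 / 1000
= 3522.702703 / 1000
= 3.5227 m

3.5227 m


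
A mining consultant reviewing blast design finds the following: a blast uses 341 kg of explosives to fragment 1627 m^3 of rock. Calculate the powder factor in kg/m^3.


0.2096 kg/m^3

Powder factor = explosive mass / rock volume
= 341 / 1627
= 0.2096 kg/m^3


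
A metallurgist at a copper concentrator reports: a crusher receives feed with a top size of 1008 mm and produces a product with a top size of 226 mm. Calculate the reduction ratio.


Reduction ratio = feed size / product size
= 1008 / 226
= 4.4602

4.4602


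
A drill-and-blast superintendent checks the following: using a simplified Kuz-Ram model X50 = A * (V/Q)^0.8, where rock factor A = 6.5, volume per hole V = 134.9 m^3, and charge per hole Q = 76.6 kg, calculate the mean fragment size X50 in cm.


Compute V/Q:
V/Q = 134.9 / 76.6 = 1.761096606
Raise to the power 0.8:
(V/Q)^0.8 = 1.761096606^0.8 = 1.572629956
Multiply by A:
X50 = 6.5 * 1.572629956
= 10.2221 cm

10.2221 cm


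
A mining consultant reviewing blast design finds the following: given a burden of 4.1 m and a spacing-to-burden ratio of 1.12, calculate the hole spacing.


Spacing = burden * ratio
= 4.1 * 1.12
= 4.592 m

4.592 m


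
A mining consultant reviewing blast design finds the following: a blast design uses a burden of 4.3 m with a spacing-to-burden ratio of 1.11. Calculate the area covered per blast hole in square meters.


20.5239 m^2

First, find the spacing:
Spacing = burden * ratio = 4.3 * 1.11
= 4.773 m
Then, calculate the area:
Area = burden * spacing = 4.3 * 4.773
= 20.5239 m^2


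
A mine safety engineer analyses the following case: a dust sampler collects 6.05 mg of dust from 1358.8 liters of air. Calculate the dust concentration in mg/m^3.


4.4525 mg/m^3

Convert liters to m^3: 1 m^3 = 1000 L
Concentration = mass / volume * 1000
= 6.05 / 1358.8 * 1000
= 0.004452458051 * 1000
= 4.4525 mg/m^3


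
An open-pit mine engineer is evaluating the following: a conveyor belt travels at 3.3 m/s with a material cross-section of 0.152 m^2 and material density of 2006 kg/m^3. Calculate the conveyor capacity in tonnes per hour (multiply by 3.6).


3622.3546 t/h

Volumetric flow = speed * area
= 3.3 * 0.152 = 0.5016 m^3/s
Mass flow = volumetric * density
= 0.5016 * 2006 = 1006.2096 kg/s
Convert to t/h: multiply by 3.6
Capacity = 1006.2096 * 3.6
= 3622.3546 t/h


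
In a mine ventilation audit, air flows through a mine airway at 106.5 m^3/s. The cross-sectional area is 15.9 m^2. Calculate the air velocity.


Velocity = flow rate / cross-sectional area
= 106.5 / 15.9
= 6.6981 m/s

6.6981 m/s


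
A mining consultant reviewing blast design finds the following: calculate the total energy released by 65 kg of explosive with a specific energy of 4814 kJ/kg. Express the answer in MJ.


Energy = mass * specific_energy / 1000
= 65 * 4814 / 1000
= 312910 / 1000
= 312.91 MJ

312.91 MJ


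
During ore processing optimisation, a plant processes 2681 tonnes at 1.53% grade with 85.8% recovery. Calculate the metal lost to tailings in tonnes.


5.8247 tonnes

Total metal in feed:
= 2681 * 1.53 / 100 = 41.0193 tonnes
Metal recovered:
= 41.0193 * 85.8 / 100 = 35.1945594 tonnes
Metal lost to tailings:
= 41.0193 - 35.1945594
= 5.8247 tonnes


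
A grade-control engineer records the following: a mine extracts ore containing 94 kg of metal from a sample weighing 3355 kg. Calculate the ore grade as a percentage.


2.8018%

Ore grade = (metal mass / ore mass) * 100
= (94 / 3355) * 100
= 0.02801788376 * 100
= 2.8018%


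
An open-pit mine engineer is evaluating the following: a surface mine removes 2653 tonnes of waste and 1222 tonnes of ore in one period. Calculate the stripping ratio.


Stripping ratio = waste tonnage / ore tonnage
= 2653 / 1222
= 2.171

2.171


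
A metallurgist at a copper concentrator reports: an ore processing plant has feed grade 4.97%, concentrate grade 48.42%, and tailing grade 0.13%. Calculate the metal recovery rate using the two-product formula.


97.6465%

Using the two-product formula:
R = 100 * c * (f - t) / (f * (c - t))
Numerator = 100 * 48.42 * (4.97 - 0.13)
= 100 * 48.42 * 4.84
= 23435.28
Denominator = 4.97 * (48.42 - 0.13)
= 4.97 * 48.29
= 240.0013
R = 23435.28 / 240.0013
= 97.6465%


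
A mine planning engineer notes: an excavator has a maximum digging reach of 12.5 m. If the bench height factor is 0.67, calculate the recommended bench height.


8.375 m

Bench height = reach * factor
= 12.5 * 0.67
= 8.375 m


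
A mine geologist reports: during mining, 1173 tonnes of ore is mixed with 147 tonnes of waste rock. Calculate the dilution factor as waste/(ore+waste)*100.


Total material = ore + waste
= 1173 + 147 = 1320 tonnes
Dilution = waste / total * 100
= 147 / 1320 * 100
= 0.1113636364 * 100
= 11.1364%

11.1364%


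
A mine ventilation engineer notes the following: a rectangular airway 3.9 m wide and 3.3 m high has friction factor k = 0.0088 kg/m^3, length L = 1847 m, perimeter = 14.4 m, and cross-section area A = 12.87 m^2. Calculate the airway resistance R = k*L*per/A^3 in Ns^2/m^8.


0.1098 Ns^2/m^8

Compute the numerator:
k * L * per = 0.0088 * 1847 * 14.4
= 234.05184
Compute the denominator:
A^3 = 12.87^3 = 2131.746903
Resistance:
R = 234.05184 / 2131.746903
= 0.1098 Ns^2/m^8


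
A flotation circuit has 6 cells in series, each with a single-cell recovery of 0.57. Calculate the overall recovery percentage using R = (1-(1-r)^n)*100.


99.3679%

Complement of single-cell recovery:
1 - r = 1 - 0.57 = 0.43
Raise to power n:
(1 - r)^6 = 0.43^6 = 0.006321363049
Overall recovery:
R = (1 - 0.006321363049) * 100
= 99.3679%


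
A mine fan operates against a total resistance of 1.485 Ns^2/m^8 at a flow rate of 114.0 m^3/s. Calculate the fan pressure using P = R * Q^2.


19299.06 Pa

Compute Q^2:
Q^2 = 114.0^2 = 12996.0
Compute pressure:
P = R * Q^2 = 1.485 * 12996.0
= 19299.06 Pa


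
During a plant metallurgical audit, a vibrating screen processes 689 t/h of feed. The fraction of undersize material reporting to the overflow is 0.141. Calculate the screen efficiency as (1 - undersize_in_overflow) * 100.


85.9%

Screen efficiency = (1 - fraction of undersize in overflow) * 100
= (1 - 0.141) * 100
= 0.859 * 100
= 85.9%


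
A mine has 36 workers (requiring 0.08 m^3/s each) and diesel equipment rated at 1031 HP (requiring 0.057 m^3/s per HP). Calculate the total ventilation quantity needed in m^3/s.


Airflow for workers:
Q_people = 36 * 0.08 = 2.88 m^3/s
Airflow for diesel equipment:
Q_diesel = 1031 * 0.057 = 58.767 m^3/s
Total ventilation:
Q_total = 2.88 + 58.767
= 61.647 m^3/s

61.647 m^3/s


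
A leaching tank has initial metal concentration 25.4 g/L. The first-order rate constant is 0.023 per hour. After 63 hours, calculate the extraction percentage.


Compute the exponent:
-k * t = -0.023 * 63 = -1.449
Remaining concentration:
C = 25.4 * exp(-1.449)
= 25.4 * 0.2348049757
= 5.964046383 g/L
Extracted = 25.4 - 5.964046383 = 19.43595362 g/L
Extraction % = 19.43595362 / 25.4 * 100
= 76.5195%

76.5195%


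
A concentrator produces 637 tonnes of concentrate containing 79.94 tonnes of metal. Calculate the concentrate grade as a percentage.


Grade = (metal in concentrate / concentrate mass) * 100
= (79.94 / 637) * 100
= 0.1254945055 * 100
= 12.5495%

12.5495%


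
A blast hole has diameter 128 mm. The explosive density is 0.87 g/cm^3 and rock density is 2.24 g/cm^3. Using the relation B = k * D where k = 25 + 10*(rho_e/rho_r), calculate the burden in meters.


First, compute k:
rho_e / rho_r = 0.87 / 2.24 = 0.3883928571
k = 25 + 10 * 0.3883928571 = 28.88392857
Then, compute burden:
B = k * D / 1000 = 28.88392857 * 128 / 1000
= 3697.142857 / 1000
= 3.6971 m

3.6971 m


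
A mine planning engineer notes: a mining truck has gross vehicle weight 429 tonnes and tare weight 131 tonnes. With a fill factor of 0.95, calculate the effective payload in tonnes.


Maximum payload = gross - tare
= 429 - 131 = 298 tonnes
Effective payload = max payload * fill factor
= 298 * 0.95
= 283.1 tonnes

283.1 tonnes


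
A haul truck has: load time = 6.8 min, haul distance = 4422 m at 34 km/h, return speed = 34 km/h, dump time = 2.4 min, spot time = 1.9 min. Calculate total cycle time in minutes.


Convert haul speed to m/min: 34 * 1000/60 = 566.6666667 m/min
Haul time = 4422 / 566.6666667 = 7.803529412 min
Convert return speed to m/min: 34 * 1000/60 = 566.6666667 m/min
Return time = 4422 / 566.6666667 = 7.803529412 min
Total cycle time:
= 6.8 + 7.803529412 + 2.4 + 7.803529412 + 1.9
= 26.7071 min

26.7071 min


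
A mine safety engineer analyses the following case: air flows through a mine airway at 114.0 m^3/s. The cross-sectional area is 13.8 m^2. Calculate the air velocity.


8.2609 m/s

Velocity = flow rate / cross-sectional area
= 114.0 / 13.8
= 8.2609 m/s


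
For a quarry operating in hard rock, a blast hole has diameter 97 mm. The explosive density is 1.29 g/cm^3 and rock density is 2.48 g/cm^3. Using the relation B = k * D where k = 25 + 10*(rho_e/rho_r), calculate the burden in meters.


First, compute k:
rho_e / rho_r = 1.29 / 2.48 = 0.5201612903
k = 25 + 10 * 0.5201612903 = 30.2016129
Then, compute burden:
B = k * D / 1000 = 30.2016129 * 97 / 1000
= 2929.556452 / 1000
= 2.9296 m

2.9296 m


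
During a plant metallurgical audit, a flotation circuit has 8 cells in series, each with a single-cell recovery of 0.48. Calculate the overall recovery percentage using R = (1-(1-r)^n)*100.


Complement of single-cell recovery:
1 - r = 1 - 0.48 = 0.52
Raise to power n:
(1 - r)^8 = 0.52^8 = 0.005345972853
Overall recovery:
R = (1 - 0.005345972853) * 100
= 99.4654%

99.4654%


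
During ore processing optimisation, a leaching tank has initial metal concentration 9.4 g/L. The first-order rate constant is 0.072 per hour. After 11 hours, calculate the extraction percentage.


54.7062%

Compute the exponent:
-k * t = -0.072 * 11 = -0.792
Remaining concentration:
C = 9.4 * exp(-0.792)
= 9.4 * 0.4529380128
= 4.25761732 g/L
Extracted = 9.4 - 4.25761732 = 5.14238268 g/L
Extraction % = 5.14238268 / 9.4 * 100
= 54.7062%


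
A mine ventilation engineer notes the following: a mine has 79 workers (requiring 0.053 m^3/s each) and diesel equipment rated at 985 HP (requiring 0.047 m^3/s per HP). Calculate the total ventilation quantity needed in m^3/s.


50.482 m^3/s

Airflow for workers:
Q_people = 79 * 0.053 = 4.187 m^3/s
Airflow for diesel equipment:
Q_diesel = 985 * 0.047 = 46.295 m^3/s
Total ventilation:
Q_total = 4.187 + 46.295
= 50.482 m^3/s


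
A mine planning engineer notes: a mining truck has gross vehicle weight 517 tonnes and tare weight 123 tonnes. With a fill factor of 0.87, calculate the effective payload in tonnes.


342.78 tonnes

Maximum payload = gross - tare
= 517 - 123 = 394 tonnes
Effective payload = max payload * fill factor
= 394 * 0.87
= 342.78 tonnes


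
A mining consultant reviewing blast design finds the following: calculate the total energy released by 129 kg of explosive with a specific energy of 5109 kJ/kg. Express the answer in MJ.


Energy = mass * specific_energy / 1000
= 129 * 5109 / 1000
= 659061 / 1000
= 659.061 MJ

659.061 MJ


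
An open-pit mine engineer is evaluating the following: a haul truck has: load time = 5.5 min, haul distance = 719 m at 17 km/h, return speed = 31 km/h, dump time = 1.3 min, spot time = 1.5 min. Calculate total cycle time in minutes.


12.2293 min

Convert haul speed to m/min: 17 * 1000/60 = 283.3333333 m/min
Haul time = 719 / 283.3333333 = 2.537647059 min
Convert return speed to m/min: 31 * 1000/60 = 516.6666667 m/min
Return time = 719 / 516.6666667 = 1.391612903 min
Total cycle time:
= 5.5 + 2.537647059 + 1.3 + 1.391612903 + 1.5
= 12.2293 min


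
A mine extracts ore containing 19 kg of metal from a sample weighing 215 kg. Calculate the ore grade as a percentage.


8.8372%

Ore grade = (metal mass / ore mass) * 100
= (19 / 215) * 100
= 0.08837209302 * 100
= 8.8372%


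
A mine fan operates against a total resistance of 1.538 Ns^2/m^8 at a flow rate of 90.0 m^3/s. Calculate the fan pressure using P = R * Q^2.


12457.8 Pa

Compute Q^2:
Q^2 = 90.0^2 = 8100.0
Compute pressure:
P = R * Q^2 = 1.538 * 8100.0
= 12457.8 Pa


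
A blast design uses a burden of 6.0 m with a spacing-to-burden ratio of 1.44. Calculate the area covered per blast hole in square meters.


51.84 m^2

First, find the spacing:
Spacing = burden * ratio = 6.0 * 1.44
= 8.64 m
Then, calculate the area:
Area = burden * spacing = 6.0 * 8.64
= 51.84 m^2


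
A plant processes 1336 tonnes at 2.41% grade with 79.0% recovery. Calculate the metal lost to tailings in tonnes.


Total metal in feed:
= 1336 * 2.41 / 100 = 32.1976 tonnes
Metal recovered:
= 32.1976 * 79.0 / 100 = 25.436104 tonnes
Metal lost to tailings:
= 32.1976 - 25.436104
= 6.7615 tonnes

6.7615 tonnes


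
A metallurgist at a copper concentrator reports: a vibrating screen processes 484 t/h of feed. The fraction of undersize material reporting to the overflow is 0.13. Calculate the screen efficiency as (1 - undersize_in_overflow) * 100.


87.0%

Screen efficiency = (1 - fraction of undersize in overflow) * 100
= (1 - 0.13) * 100
= 0.87 * 100
= 87.0%


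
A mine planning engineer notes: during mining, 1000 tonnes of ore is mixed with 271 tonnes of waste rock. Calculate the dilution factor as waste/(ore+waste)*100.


21.3218%

Total material = ore + waste
= 1000 + 271 = 1271 tonnes
Dilution = waste / total * 100
= 271 / 1271 * 100
= 0.2132179386 * 100
= 21.3218%


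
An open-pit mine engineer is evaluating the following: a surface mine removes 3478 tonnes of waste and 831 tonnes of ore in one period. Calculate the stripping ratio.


4.1853

Stripping ratio = waste tonnage / ore tonnage
= 3478 / 831
= 4.1853


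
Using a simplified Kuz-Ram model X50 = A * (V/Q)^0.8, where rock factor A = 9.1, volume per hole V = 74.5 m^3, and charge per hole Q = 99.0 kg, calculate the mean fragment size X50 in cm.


Compute V/Q:
V/Q = 74.5 / 99.0 = 0.7525252525
Raise to the power 0.8:
(V/Q)^0.8 = 0.7525252525^0.8 = 0.7965570074
Multiply by A:
X50 = 9.1 * 0.7965570074
= 7.2487 cm

7.2487 cm


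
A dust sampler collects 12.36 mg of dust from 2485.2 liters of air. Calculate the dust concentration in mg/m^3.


4.9734 mg/m^3

Convert liters to m^3: 1 m^3 = 1000 L
Concentration = mass / volume * 1000
= 12.36 / 2485.2 * 1000
= 0.004973442781 * 1000
= 4.9734 mg/m^3


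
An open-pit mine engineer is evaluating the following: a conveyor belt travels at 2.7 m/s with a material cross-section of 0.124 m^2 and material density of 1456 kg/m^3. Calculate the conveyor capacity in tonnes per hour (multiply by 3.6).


Volumetric flow = speed * area
= 2.7 * 0.124 = 0.3348 m^3/s
Mass flow = volumetric * density
= 0.3348 * 1456 = 487.4688 kg/s
Convert to t/h: multiply by 3.6
Capacity = 487.4688 * 3.6
= 1754.8877 t/h

1754.8877 t/h


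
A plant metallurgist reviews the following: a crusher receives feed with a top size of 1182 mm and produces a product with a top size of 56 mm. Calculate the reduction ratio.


Reduction ratio = feed size / product size
= 1182 / 56
= 21.1071

21.1071


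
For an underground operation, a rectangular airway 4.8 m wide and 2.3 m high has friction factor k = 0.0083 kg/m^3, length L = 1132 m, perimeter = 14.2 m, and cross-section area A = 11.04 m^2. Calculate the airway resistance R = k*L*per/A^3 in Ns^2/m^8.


0.0992 Ns^2/m^8

Compute the numerator:
k * L * per = 0.0083 * 1132 * 14.2
= 133.41752
Compute the denominator:
A^3 = 11.04^3 = 1345.572864
Resistance:
R = 133.41752 / 1345.572864
= 0.0992 Ns^2/m^8


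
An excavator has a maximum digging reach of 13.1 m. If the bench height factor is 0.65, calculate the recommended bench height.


Bench height = reach * factor
= 13.1 * 0.65
= 8.515 m

8.515 m


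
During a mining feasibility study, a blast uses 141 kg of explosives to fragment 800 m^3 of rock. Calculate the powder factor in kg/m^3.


0.1763 kg/m^3

Powder factor = explosive mass / rock volume
= 141 / 800
= 0.1763 kg/m^3


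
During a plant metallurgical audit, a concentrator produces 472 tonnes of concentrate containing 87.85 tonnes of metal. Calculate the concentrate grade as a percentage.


18.6123%

Grade = (metal in concentrate / concentrate mass) * 100
= (87.85 / 472) * 100
= 0.1861228814 * 100
= 18.6123%


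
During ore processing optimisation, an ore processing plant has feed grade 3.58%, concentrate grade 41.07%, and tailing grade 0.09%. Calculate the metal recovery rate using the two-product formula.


97.7001%

Using the two-product formula:
R = 100 * c * (f - t) / (f * (c - t))
Numerator = 100 * 41.07 * (3.58 - 0.09)
= 100 * 41.07 * 3.49
= 14333.43
Denominator = 3.58 * (41.07 - 0.09)
= 3.58 * 40.98
= 146.7084
R = 14333.43 / 146.7084
= 97.7001%


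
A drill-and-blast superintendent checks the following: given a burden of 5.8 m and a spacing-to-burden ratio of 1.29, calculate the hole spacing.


Spacing = burden * ratio
= 5.8 * 1.29
= 7.482 m

7.482 m


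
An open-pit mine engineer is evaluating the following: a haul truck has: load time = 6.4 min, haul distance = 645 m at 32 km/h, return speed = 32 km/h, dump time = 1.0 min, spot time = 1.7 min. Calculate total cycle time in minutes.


Convert haul speed to m/min: 32 * 1000/60 = 533.3333333 m/min
Haul time = 645 / 533.3333333 = 1.209375 min
Convert return speed to m/min: 32 * 1000/60 = 533.3333333 m/min
Return time = 645 / 533.3333333 = 1.209375 min
Total cycle time:
= 6.4 + 1.209375 + 1.0 + 1.209375 + 1.7
= 11.5188 min

11.5188 min


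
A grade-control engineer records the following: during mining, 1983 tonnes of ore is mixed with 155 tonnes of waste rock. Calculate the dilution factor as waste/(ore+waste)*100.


Total material = ore + waste
= 1983 + 155 = 2138 tonnes
Dilution = waste / total * 100
= 155 / 2138 * 100
= 0.07249766137 * 100
= 7.2498%

7.2498%


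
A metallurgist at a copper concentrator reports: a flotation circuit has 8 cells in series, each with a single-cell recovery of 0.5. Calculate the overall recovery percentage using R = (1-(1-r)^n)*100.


99.6094%

Complement of single-cell recovery:
1 - r = 1 - 0.5 = 0.5
Raise to power n:
(1 - r)^8 = 0.5^8 = 0.00390625
Overall recovery:
R = (1 - 0.00390625) * 100
= 99.6094%


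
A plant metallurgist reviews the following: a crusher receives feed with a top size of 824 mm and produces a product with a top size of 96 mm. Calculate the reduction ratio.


Reduction ratio = feed size / product size
= 824 / 96
= 8.5833

8.5833


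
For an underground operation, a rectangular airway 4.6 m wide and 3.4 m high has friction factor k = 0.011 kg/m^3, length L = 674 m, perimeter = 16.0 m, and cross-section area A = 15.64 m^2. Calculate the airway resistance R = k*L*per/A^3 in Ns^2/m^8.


0.031 Ns^2/m^8

Compute the numerator:
k * L * per = 0.011 * 674 * 16.0
= 118.624
Compute the denominator:
A^3 = 15.64^3 = 3825.694144
Resistance:
R = 118.624 / 3825.694144
= 0.031 Ns^2/m^8


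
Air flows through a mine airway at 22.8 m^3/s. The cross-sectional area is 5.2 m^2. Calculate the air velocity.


Velocity = flow rate / cross-sectional area
= 22.8 / 5.2
= 4.3846 m/s

4.3846 m/s


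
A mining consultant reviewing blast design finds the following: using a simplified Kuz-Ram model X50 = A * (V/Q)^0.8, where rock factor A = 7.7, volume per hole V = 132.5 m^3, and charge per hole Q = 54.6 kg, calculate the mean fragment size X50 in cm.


Compute V/Q:
V/Q = 132.5 / 54.6 = 2.426739927
Raise to the power 0.8:
(V/Q)^0.8 = 2.426739927^0.8 = 2.032444001
Multiply by A:
X50 = 7.7 * 2.032444001
= 15.6498 cm

15.6498 cm


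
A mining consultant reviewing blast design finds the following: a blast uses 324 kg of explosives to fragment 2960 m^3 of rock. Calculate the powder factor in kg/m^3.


0.1095 kg/m^3

Powder factor = explosive mass / rock volume
= 324 / 2960
= 0.1095 kg/m^3


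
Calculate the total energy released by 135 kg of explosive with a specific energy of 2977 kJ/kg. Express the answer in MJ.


401.895 MJ

Energy = mass * specific_energy / 1000
= 135 * 2977 / 1000
= 401895 / 1000
= 401.895 MJ


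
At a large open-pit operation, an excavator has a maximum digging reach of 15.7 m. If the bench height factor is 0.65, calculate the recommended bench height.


Bench height = reach * factor
= 15.7 * 0.65
= 10.205 m

10.205 m


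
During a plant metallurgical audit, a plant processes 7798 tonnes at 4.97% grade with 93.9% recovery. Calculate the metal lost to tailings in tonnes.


23.6412 tonnes

Total metal in feed:
= 7798 * 4.97 / 100 = 387.5606 tonnes
Metal recovered:
= 387.5606 * 93.9 / 100 = 363.9194034 tonnes
Metal lost to tailings:
= 387.5606 - 363.9194034
= 23.6412 tonnes


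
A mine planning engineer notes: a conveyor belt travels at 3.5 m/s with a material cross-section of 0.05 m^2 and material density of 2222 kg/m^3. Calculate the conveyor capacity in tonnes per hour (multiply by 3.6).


1399.86 t/h

Volumetric flow = speed * area
= 3.5 * 0.05 = 0.175 m^3/s
Mass flow = volumetric * density
= 0.175 * 2222 = 388.85 kg/s
Convert to t/h: multiply by 3.6
Capacity = 388.85 * 3.6
= 1399.86 t/h


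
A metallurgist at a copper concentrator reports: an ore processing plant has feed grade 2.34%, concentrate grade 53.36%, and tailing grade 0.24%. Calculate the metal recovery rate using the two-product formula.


90.1491%

Using the two-product formula:
R = 100 * c * (f - t) / (f * (c - t))
Numerator = 100 * 53.36 * (2.34 - 0.24)
= 100 * 53.36 * 2.1
= 11205.6
Denominator = 2.34 * (53.36 - 0.24)
= 2.34 * 53.12
= 124.3008
R = 11205.6 / 124.3008
= 90.1491%


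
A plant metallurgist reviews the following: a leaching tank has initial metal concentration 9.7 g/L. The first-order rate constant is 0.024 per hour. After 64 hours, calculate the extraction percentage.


78.476%

Compute the exponent:
-k * t = -0.024 * 64 = -1.536
Remaining concentration:
C = 9.7 * exp(-1.536)
= 9.7 * 0.2152403432
= 2.087831329 g/L
Extracted = 9.7 - 2.087831329 = 7.612168671 g/L
Extraction % = 7.612168671 / 9.7 * 100
= 78.476%


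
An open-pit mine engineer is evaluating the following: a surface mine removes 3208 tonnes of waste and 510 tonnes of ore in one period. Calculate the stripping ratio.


Stripping ratio = waste tonnage / ore tonnage
= 3208 / 510
= 6.2902

6.2902


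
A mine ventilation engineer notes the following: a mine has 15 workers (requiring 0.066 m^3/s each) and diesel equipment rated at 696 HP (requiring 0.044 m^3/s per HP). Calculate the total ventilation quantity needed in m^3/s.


Airflow for workers:
Q_people = 15 * 0.066 = 0.99 m^3/s
Airflow for diesel equipment:
Q_diesel = 696 * 0.044 = 30.624 m^3/s
Total ventilation:
Q_total = 0.99 + 30.624
= 31.614 m^3/s

31.614 m^3/s


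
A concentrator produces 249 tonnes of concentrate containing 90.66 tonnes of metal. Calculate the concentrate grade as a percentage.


36.4096%

Grade = (metal in concentrate / concentrate mass) * 100
= (90.66 / 249) * 100
= 0.3640963855 * 100
= 36.4096%


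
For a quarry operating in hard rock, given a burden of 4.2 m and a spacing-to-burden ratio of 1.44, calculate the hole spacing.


Spacing = burden * ratio
= 4.2 * 1.44
= 6.048 m

6.048 m


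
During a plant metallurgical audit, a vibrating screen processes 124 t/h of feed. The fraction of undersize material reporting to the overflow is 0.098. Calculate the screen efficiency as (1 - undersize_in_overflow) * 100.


90.2%

Screen efficiency = (1 - fraction of undersize in overflow) * 100
= (1 - 0.098) * 100
= 0.902 * 100
= 90.2%


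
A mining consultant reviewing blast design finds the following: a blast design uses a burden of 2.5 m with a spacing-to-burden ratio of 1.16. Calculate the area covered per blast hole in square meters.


First, find the spacing:
Spacing = burden * ratio = 2.5 * 1.16
= 2.9 m
Then, calculate the area:
Area = burden * spacing = 2.5 * 2.9
= 7.25 m^2

7.25 m^2


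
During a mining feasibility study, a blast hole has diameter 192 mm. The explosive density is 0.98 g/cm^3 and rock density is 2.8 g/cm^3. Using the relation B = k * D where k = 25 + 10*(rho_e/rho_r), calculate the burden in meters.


First, compute k:
rho_e / rho_r = 0.98 / 2.8 = 0.35
k = 25 + 10 * 0.35 = 28.5
Then, compute burden:
B = k * D / 1000 = 28.5 * 192 / 1000
= 5472 / 1000
= 5.472 m

5.472 m


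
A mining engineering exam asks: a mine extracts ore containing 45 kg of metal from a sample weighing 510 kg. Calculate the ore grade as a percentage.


8.8235%

Ore grade = (metal mass / ore mass) * 100
= (45 / 510) * 100
= 0.08823529412 * 100
= 8.8235%


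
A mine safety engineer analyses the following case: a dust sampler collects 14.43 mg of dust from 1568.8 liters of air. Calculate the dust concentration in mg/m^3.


Convert liters to m^3: 1 m^3 = 1000 L
Concentration = mass / volume * 1000
= 14.43 / 1568.8 * 1000
= 0.009198113208 * 1000
= 9.1981 mg/m^3

9.1981 mg/m^3


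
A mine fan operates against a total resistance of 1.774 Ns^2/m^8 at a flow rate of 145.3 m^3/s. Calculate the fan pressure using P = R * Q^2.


Compute Q^2:
Q^2 = 145.3^2 = 21112.09
Compute pressure:
P = R * Q^2 = 1.774 * 21112.09
= 37452.8477 Pa

37452.8477 Pa


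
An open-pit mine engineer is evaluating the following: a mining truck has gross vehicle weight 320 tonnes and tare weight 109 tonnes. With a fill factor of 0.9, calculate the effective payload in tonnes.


Maximum payload = gross - tare
= 320 - 109 = 211 tonnes
Effective payload = max payload * fill factor
= 211 * 0.9
= 189.9 tonnes

189.9 tonnes


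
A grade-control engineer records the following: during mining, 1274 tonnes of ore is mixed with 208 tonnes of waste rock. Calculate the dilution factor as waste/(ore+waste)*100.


14.0351%

Total material = ore + waste
= 1274 + 208 = 1482 tonnes
Dilution = waste / total * 100
= 208 / 1482 * 100
= 0.1403508772 * 100
= 14.0351%


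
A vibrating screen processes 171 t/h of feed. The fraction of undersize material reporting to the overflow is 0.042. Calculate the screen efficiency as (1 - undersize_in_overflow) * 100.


Screen efficiency = (1 - fraction of undersize in overflow) * 100
= (1 - 0.042) * 100
= 0.958 * 100
= 95.8%

95.8%


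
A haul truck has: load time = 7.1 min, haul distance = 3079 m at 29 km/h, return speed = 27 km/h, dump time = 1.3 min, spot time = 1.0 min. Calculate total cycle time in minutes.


Convert haul speed to m/min: 29 * 1000/60 = 483.3333333 m/min
Haul time = 3079 / 483.3333333 = 6.370344828 min
Convert return speed to m/min: 27 * 1000/60 = 450 m/min
Return time = 3079 / 450 = 6.842222222 min
Total cycle time:
= 7.1 + 6.370344828 + 1.3 + 6.842222222 + 1.0
= 22.6126 min

22.6126 min


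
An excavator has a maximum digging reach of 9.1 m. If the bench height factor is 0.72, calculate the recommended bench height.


6.552 m

Bench height = reach * factor
= 9.1 * 0.72
= 6.552 m


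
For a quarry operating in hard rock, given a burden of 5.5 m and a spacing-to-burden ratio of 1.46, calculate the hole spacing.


8.03 m

Spacing = burden * ratio
= 5.5 * 1.46
= 8.03 m


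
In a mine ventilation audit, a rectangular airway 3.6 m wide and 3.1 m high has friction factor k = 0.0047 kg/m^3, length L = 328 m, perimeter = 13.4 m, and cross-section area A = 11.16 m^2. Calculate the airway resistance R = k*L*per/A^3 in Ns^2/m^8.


0.0149 Ns^2/m^8

Compute the numerator:
k * L * per = 0.0047 * 328 * 13.4
= 20.65744
Compute the denominator:
A^3 = 11.16^3 = 1389.928896
Resistance:
R = 20.65744 / 1389.928896
= 0.0149 Ns^2/m^8


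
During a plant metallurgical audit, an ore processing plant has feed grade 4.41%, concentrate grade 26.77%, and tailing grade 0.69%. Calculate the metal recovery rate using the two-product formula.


86.5855%

Using the two-product formula:
R = 100 * c * (f - t) / (f * (c - t))
Numerator = 100 * 26.77 * (4.41 - 0.69)
= 100 * 26.77 * 3.72
= 9958.44
Denominator = 4.41 * (26.77 - 0.69)
= 4.41 * 26.08
= 115.0128
R = 9958.44 / 115.0128
= 86.5855%


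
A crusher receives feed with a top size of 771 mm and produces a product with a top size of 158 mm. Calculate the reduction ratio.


Reduction ratio = feed size / product size
= 771 / 158
= 4.8797

4.8797


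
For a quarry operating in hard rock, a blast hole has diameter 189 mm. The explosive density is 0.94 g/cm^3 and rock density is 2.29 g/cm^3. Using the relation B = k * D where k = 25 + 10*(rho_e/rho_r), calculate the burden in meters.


First, compute k:
rho_e / rho_r = 0.94 / 2.29 = 0.4104803493
k = 25 + 10 * 0.4104803493 = 29.10480349
Then, compute burden:
B = k * D / 1000 = 29.10480349 * 189 / 1000
= 5500.80786 / 1000
= 5.5008 m

5.5008 m


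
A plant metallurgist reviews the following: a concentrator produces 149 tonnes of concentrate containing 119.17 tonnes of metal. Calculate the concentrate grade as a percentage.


Grade = (metal in concentrate / concentrate mass) * 100
= (119.17 / 149) * 100
= 0.7997986577 * 100
= 79.9799%

79.9799%


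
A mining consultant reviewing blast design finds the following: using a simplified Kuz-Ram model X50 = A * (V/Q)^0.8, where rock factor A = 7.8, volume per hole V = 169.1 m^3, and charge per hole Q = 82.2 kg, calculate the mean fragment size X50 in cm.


Compute V/Q:
V/Q = 169.1 / 82.2 = 2.057177616
Raise to the power 0.8:
(V/Q)^0.8 = 2.057177616^0.8 = 1.78080937
Multiply by A:
X50 = 7.8 * 1.78080937
= 13.8903 cm

13.8903 cm


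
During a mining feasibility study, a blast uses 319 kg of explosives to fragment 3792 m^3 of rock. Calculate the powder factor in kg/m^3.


0.0841 kg/m^3

Powder factor = explosive mass / rock volume
= 319 / 3792
= 0.0841 kg/m^3


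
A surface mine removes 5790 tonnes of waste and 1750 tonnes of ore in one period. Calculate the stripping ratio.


3.3086

Stripping ratio = waste tonnage / ore tonnage
= 5790 / 1750
= 3.3086


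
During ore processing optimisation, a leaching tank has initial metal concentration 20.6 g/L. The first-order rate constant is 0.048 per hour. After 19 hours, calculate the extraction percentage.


59.828%

Compute the exponent:
-k * t = -0.048 * 19 = -0.912
Remaining concentration:
C = 20.6 * exp(-0.912)
= 20.6 * 0.4017199801
= 8.27543159 g/L
Extracted = 20.6 - 8.27543159 = 12.32456841 g/L
Extraction % = 12.32456841 / 20.6 * 100
= 59.828%


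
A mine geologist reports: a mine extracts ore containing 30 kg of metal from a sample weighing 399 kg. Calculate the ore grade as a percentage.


7.5188%

Ore grade = (metal mass / ore mass) * 100
= (30 / 399) * 100
= 0.07518796992 * 100
= 7.5188%


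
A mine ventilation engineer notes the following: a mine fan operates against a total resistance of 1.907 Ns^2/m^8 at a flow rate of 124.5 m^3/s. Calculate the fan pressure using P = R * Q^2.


Compute Q^2:
Q^2 = 124.5^2 = 15500.25
Compute pressure:
P = R * Q^2 = 1.907 * 15500.25
= 29558.9768 Pa

29558.9768 Pa


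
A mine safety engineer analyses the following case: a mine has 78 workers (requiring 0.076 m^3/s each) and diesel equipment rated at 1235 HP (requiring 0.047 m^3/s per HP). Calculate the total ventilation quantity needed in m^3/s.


Airflow for workers:
Q_people = 78 * 0.076 = 5.928 m^3/s
Airflow for diesel equipment:
Q_diesel = 1235 * 0.047 = 58.045 m^3/s
Total ventilation:
Q_total = 5.928 + 58.045
= 63.973 m^3/s

63.973 m^3/s


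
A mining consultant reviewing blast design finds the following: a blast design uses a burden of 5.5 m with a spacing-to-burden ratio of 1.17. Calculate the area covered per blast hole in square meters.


35.3925 m^2

First, find the spacing:
Spacing = burden * ratio = 5.5 * 1.17
= 6.435 m
Then, calculate the area:
Area = burden * spacing = 5.5 * 6.435
= 35.3925 m^2
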